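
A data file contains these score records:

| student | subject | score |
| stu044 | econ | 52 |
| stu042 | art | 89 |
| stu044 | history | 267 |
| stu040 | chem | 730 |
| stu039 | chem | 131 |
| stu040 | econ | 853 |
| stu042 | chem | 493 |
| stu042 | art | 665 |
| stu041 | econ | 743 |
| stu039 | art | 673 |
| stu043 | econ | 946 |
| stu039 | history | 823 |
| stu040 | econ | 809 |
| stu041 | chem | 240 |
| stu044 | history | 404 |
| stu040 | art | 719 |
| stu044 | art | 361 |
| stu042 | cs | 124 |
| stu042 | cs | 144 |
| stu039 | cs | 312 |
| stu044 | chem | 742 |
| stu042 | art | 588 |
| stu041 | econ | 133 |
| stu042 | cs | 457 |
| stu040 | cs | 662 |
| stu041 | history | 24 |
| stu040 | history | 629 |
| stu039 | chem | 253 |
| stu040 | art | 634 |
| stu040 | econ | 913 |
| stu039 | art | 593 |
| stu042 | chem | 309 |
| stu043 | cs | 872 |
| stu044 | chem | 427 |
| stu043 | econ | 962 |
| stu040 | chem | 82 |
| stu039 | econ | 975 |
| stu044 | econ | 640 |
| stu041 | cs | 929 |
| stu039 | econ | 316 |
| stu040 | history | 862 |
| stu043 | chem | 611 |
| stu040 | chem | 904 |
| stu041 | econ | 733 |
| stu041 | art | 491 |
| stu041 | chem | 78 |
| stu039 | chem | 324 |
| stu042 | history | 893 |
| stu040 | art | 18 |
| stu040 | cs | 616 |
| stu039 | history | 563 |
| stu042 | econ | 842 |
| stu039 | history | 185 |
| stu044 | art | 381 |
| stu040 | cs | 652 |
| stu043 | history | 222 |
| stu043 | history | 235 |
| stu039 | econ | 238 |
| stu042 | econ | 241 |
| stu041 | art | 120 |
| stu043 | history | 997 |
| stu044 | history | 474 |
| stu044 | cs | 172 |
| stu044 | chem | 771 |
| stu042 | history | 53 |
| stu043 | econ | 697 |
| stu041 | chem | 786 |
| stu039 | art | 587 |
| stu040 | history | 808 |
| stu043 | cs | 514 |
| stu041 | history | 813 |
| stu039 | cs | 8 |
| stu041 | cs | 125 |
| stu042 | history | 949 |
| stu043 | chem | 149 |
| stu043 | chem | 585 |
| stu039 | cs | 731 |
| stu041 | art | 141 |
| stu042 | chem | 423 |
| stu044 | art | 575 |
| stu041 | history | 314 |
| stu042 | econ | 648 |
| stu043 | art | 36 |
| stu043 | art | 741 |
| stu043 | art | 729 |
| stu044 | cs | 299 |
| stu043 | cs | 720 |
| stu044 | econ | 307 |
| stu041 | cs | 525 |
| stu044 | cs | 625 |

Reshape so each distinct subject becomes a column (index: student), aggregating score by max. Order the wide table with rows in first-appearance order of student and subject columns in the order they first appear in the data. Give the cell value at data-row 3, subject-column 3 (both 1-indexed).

With rows in first-appearance order of student, row 3 is student=stu040. subject columns in first-appearance order: econ, art, history, chem, cs; column 3 is history.
Long rows with student=stu040, subject=history: max(629, 862, 808) = 862.

862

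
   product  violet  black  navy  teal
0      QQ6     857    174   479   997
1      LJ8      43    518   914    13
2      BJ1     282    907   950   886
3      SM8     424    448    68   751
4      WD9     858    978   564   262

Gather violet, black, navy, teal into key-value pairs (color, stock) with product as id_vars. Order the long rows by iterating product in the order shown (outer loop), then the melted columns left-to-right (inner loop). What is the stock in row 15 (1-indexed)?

20 rows total (5 × 4). Row 15: index ⌊(15-1)/4⌋ = 3 into product → SM8; (15-1) mod 4 = 2 into the melted columns → navy.
So row 15 is (SM8, navy, 68); stock = 68.

68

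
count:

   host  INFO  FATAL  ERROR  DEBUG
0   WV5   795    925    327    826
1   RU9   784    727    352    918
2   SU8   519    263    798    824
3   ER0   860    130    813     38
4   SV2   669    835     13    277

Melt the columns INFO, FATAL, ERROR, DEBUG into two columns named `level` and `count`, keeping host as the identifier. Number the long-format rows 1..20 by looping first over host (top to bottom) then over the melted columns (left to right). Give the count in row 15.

813

20 rows total (5 × 4). Row 15: index ⌊(15-1)/4⌋ = 3 into host → ER0; (15-1) mod 4 = 2 into the melted columns → ERROR.
So row 15 is (ER0, ERROR, 813); count = 813.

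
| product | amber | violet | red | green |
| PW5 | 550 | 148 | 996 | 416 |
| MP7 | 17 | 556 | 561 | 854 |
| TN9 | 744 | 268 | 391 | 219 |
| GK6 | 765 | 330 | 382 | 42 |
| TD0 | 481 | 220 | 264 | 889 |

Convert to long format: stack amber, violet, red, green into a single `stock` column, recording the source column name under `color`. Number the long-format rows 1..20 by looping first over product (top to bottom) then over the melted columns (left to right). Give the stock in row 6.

20 rows total (5 × 4). Row 6: index ⌊(6-1)/4⌋ = 1 into product → MP7; (6-1) mod 4 = 1 into the melted columns → violet.
So row 6 is (MP7, violet, 556); stock = 556.

556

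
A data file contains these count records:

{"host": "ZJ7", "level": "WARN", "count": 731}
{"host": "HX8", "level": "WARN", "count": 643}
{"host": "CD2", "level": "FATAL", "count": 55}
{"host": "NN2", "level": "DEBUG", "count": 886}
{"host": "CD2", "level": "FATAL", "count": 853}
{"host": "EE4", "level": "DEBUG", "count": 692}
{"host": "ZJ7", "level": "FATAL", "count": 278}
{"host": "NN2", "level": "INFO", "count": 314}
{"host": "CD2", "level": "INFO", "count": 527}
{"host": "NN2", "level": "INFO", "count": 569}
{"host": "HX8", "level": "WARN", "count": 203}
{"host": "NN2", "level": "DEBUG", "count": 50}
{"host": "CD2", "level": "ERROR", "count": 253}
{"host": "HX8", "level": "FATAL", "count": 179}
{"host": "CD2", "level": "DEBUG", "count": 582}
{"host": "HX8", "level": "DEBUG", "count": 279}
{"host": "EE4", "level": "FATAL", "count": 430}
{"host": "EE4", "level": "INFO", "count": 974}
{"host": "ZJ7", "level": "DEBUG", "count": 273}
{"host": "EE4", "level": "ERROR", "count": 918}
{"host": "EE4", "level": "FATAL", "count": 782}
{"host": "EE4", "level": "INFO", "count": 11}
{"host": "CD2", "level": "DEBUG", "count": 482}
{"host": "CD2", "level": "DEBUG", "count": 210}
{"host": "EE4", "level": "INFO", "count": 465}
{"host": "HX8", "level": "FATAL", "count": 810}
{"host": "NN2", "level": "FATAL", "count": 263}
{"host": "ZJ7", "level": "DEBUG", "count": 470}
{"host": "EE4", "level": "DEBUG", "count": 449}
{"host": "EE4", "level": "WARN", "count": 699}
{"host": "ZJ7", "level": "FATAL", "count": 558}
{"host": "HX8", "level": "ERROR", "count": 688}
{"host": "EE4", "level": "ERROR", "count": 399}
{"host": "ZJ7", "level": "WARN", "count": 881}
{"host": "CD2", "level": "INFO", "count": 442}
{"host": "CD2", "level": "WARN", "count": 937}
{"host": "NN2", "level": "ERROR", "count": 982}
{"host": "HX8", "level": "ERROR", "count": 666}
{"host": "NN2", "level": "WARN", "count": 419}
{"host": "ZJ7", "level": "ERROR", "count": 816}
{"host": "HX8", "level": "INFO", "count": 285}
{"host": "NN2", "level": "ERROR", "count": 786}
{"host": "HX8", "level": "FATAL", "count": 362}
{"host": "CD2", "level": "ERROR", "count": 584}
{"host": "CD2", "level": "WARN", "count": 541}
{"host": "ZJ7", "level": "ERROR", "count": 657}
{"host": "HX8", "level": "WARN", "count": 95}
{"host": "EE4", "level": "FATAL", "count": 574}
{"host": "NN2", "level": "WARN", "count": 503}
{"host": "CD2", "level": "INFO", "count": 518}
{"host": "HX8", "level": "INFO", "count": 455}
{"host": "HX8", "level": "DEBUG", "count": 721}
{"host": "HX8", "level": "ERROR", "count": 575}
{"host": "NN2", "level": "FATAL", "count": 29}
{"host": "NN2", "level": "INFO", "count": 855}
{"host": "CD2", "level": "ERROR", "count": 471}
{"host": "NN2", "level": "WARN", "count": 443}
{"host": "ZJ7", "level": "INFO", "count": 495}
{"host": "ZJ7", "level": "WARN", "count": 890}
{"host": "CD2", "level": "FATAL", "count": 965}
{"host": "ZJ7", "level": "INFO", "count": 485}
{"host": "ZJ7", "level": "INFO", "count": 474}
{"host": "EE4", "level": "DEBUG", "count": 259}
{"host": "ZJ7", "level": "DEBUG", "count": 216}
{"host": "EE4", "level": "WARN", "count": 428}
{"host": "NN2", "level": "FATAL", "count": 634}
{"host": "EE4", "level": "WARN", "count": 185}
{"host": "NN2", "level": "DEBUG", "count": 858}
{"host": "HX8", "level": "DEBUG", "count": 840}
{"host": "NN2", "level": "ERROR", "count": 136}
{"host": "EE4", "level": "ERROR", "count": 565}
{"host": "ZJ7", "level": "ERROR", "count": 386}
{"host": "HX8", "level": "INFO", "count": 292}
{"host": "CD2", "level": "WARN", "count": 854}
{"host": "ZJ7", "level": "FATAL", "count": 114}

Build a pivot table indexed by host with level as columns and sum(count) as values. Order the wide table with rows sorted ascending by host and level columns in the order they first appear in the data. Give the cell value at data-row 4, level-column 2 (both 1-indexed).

With rows sorted ascending by host, row 4 is host=NN2. level columns in first-appearance order: WARN, FATAL, DEBUG, INFO, ERROR; column 2 is FATAL.
Long rows with host=NN2, level=FATAL: 263 + 29 + 634 = 926.

926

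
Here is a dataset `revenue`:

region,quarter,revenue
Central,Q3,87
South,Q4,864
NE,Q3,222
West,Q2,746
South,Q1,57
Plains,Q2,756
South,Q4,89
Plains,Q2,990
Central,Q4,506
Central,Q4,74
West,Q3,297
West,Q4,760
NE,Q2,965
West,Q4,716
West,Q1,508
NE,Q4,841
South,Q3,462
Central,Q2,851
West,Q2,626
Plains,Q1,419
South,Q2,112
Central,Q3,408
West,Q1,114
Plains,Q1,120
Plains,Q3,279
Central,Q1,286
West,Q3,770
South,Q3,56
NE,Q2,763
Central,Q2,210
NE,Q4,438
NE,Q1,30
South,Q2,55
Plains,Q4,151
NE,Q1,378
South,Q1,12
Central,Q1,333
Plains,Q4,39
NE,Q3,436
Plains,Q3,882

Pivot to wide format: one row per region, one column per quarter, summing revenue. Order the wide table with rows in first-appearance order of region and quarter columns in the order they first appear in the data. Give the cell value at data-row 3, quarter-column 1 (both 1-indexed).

658

With rows in first-appearance order of region, row 3 is region=NE. quarter columns in first-appearance order: Q3, Q4, Q2, Q1; column 1 is Q3.
Long rows with region=NE, quarter=Q3: 222 + 436 = 658.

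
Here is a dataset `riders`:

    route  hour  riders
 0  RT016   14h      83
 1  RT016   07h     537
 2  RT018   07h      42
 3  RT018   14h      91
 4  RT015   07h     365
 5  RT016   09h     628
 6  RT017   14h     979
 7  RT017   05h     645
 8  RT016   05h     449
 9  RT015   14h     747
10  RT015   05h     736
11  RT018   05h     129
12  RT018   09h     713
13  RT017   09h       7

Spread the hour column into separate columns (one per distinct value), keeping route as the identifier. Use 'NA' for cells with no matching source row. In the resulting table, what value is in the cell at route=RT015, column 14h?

The long row with route=RT015, hour=14h has riders=747.

747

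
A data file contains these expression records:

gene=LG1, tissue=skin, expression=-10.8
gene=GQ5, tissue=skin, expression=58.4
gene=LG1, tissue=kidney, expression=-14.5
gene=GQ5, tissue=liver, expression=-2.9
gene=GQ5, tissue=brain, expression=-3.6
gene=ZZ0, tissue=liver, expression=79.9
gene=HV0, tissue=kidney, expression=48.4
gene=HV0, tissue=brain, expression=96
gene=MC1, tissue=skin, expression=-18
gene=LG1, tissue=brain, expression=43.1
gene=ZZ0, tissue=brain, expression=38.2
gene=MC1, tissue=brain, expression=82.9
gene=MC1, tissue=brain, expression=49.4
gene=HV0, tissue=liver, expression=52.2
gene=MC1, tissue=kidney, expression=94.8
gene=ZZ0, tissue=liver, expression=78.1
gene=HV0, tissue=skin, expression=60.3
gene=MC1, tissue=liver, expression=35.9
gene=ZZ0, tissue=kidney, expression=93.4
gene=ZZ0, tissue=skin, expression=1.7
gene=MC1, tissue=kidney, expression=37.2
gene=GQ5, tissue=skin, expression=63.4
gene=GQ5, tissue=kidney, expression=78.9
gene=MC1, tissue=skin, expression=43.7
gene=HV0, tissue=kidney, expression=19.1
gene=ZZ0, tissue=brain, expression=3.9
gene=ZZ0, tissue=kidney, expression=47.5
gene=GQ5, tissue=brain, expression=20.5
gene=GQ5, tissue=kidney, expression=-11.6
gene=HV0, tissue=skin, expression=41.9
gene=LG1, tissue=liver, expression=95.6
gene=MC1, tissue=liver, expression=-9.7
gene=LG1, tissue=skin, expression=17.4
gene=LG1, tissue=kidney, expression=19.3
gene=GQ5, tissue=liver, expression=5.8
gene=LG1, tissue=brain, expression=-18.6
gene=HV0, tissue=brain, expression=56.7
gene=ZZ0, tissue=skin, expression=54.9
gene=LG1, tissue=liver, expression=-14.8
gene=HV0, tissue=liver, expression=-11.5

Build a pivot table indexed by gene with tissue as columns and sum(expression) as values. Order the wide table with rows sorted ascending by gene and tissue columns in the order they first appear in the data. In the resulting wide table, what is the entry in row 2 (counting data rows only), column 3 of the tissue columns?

40.7

With rows sorted ascending by gene, row 2 is gene=HV0. tissue columns in first-appearance order: skin, kidney, liver, brain; column 3 is liver.
Long rows with gene=HV0, tissue=liver: 52.2 + -11.5 = 40.7.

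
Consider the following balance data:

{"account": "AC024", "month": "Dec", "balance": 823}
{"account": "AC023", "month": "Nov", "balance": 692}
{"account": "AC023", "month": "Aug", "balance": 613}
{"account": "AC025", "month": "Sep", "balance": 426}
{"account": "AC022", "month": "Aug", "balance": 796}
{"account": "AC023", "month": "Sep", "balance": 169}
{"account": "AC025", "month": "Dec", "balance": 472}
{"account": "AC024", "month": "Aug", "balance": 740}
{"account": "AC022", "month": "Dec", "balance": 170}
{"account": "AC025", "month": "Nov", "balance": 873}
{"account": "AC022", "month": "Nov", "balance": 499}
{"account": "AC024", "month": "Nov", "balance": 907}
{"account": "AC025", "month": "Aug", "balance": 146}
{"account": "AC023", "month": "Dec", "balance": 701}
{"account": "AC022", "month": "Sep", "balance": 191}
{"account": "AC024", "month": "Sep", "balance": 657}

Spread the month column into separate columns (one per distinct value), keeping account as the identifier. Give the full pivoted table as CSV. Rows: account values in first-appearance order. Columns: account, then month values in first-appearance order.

Columns: account plus the 4 distinct month values (Dec, Nov, Aug, Sep).
For example, row AC024 column Dec takes balance=823 from the long row (AC024, Dec).

account,Dec,Nov,Aug,Sep
AC024,823,907,740,657
AC023,701,692,613,169
AC025,472,873,146,426
AC022,170,499,796,191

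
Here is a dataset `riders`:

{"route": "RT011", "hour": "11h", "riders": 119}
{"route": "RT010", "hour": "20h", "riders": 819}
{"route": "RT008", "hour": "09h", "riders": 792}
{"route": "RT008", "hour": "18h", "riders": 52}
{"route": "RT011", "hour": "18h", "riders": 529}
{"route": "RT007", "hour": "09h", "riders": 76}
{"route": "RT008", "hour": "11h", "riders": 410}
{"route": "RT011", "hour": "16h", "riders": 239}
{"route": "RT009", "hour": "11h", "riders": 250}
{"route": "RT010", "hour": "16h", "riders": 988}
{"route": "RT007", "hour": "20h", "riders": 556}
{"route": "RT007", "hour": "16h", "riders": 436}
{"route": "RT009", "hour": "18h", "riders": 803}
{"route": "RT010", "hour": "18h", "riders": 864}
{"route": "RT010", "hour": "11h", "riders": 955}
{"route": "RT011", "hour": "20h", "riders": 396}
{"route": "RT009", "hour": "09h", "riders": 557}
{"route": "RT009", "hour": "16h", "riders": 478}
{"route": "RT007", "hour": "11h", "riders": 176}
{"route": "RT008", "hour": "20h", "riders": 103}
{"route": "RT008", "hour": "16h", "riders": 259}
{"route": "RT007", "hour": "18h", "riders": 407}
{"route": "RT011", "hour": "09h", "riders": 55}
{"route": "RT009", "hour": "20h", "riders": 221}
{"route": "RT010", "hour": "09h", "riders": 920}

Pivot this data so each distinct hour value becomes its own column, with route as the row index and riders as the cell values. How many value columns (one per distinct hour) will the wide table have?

5 distinct hour values: 09h, 11h, 16h, 18h, 20h.

5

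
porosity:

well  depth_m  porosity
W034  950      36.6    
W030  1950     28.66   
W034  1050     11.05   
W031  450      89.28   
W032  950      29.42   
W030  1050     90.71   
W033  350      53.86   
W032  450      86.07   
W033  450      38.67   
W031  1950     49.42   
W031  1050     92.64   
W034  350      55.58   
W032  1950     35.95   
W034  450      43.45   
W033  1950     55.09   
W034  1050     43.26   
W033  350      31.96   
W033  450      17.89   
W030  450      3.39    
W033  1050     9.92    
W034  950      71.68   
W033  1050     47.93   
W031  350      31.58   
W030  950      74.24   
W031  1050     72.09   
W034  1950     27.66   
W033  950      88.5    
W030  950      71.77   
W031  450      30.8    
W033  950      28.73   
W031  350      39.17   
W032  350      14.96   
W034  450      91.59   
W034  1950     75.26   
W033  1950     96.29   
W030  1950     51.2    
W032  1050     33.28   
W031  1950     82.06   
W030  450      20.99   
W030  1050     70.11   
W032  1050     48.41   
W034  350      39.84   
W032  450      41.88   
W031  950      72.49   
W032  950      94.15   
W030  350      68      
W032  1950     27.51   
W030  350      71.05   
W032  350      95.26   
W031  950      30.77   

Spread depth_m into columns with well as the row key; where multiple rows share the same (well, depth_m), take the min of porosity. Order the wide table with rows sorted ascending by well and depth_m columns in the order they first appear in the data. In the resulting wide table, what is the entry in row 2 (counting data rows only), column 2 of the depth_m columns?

With rows sorted ascending by well, row 2 is well=W031. depth_m columns in first-appearance order: 950, 1950, 1050, 450, 350; column 2 is 1950.
Long rows with well=W031, depth_m=1950: min(49.42, 82.06) = 49.42.

49.42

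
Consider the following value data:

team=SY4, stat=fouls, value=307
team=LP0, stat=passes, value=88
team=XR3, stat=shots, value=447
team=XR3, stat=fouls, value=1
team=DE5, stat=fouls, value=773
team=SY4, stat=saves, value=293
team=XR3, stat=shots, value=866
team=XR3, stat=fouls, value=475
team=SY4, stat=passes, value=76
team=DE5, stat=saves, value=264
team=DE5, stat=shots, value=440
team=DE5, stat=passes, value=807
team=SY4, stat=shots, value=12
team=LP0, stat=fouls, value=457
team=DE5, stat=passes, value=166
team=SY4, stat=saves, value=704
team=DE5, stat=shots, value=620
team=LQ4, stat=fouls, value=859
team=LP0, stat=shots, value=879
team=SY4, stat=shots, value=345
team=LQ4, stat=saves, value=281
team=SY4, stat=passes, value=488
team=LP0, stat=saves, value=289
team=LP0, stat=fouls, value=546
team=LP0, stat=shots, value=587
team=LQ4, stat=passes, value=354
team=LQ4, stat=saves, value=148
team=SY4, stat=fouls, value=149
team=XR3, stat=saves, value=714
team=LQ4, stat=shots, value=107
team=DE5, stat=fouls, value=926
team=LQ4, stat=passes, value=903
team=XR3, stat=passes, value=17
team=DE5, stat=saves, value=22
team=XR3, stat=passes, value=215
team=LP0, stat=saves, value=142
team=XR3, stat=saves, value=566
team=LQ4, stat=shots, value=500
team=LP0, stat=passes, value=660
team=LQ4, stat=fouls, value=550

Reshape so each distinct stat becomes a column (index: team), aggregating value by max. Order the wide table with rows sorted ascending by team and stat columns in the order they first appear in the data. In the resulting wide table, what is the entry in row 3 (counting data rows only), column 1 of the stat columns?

With rows sorted ascending by team, row 3 is team=LQ4. stat columns in first-appearance order: fouls, passes, shots, saves; column 1 is fouls.
Long rows with team=LQ4, stat=fouls: max(859, 550) = 859.

859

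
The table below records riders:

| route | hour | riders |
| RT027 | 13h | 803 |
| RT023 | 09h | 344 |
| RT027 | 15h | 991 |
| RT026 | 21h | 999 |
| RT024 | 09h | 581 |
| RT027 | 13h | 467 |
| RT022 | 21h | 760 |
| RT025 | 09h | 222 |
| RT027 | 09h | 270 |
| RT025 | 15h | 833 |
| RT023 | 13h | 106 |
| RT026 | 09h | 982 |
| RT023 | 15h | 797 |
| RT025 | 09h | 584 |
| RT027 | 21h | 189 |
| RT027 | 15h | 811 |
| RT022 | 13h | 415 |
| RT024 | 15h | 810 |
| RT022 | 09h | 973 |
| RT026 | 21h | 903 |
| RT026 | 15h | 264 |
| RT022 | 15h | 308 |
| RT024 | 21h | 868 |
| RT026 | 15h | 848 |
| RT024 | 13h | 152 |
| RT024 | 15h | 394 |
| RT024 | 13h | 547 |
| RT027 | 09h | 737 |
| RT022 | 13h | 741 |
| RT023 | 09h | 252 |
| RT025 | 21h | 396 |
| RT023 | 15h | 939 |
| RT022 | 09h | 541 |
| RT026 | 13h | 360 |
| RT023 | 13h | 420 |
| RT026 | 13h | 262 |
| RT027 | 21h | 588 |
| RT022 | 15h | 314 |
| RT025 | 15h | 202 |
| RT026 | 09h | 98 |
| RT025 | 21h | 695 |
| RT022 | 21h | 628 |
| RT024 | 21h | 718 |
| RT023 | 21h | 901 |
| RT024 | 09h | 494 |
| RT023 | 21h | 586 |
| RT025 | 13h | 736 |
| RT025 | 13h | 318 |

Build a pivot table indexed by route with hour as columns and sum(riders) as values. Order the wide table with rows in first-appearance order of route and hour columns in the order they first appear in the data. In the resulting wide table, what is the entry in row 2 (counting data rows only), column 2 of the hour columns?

With rows in first-appearance order of route, row 2 is route=RT023. hour columns in first-appearance order: 13h, 09h, 15h, 21h; column 2 is 09h.
Long rows with route=RT023, hour=09h: 344 + 252 = 596.

596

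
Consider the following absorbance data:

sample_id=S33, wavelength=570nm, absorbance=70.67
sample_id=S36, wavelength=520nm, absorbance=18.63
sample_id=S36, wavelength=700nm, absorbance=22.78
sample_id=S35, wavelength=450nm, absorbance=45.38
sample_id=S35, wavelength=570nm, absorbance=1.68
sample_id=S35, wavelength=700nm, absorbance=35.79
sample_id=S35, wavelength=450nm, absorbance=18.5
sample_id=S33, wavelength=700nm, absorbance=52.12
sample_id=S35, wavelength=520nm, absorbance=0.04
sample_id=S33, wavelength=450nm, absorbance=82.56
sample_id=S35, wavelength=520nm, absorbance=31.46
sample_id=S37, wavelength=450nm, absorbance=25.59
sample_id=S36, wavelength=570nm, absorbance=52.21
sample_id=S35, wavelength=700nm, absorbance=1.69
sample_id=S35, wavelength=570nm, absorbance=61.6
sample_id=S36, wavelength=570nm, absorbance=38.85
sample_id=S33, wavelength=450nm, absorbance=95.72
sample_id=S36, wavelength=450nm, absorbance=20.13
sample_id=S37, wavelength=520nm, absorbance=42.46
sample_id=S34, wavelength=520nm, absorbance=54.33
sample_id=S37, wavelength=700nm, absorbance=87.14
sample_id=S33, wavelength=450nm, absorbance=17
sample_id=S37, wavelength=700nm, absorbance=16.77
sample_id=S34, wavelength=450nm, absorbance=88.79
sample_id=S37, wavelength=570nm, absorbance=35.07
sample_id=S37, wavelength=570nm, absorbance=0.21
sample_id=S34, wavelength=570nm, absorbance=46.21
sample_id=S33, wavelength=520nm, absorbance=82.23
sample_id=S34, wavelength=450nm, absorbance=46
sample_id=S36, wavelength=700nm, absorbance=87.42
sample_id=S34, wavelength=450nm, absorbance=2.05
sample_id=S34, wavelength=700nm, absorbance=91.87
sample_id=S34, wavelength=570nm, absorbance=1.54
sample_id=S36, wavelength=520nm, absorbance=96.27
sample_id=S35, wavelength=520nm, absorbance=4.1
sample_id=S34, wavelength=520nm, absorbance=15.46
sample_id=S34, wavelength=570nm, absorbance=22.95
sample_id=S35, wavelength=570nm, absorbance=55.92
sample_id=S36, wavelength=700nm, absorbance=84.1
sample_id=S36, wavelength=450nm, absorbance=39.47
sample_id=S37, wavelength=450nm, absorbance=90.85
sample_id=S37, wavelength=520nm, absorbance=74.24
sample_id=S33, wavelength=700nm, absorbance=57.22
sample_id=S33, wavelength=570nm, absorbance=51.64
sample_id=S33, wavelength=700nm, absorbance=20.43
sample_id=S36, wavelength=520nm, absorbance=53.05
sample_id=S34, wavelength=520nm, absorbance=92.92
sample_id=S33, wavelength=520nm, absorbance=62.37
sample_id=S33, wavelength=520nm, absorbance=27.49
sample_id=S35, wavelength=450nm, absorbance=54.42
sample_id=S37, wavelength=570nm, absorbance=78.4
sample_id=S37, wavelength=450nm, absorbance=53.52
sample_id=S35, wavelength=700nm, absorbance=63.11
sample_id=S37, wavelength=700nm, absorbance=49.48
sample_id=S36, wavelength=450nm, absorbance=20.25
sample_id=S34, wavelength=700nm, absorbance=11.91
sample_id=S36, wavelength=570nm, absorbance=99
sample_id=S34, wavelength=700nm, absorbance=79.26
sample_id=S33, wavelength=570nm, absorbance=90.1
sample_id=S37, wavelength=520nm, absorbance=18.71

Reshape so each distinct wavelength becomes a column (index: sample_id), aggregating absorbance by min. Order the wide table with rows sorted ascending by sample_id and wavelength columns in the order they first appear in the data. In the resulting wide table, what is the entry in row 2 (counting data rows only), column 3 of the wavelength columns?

With rows sorted ascending by sample_id, row 2 is sample_id=S34. wavelength columns in first-appearance order: 570nm, 520nm, 700nm, 450nm; column 3 is 700nm.
Long rows with sample_id=S34, wavelength=700nm: min(91.87, 11.91, 79.26) = 11.91.

11.91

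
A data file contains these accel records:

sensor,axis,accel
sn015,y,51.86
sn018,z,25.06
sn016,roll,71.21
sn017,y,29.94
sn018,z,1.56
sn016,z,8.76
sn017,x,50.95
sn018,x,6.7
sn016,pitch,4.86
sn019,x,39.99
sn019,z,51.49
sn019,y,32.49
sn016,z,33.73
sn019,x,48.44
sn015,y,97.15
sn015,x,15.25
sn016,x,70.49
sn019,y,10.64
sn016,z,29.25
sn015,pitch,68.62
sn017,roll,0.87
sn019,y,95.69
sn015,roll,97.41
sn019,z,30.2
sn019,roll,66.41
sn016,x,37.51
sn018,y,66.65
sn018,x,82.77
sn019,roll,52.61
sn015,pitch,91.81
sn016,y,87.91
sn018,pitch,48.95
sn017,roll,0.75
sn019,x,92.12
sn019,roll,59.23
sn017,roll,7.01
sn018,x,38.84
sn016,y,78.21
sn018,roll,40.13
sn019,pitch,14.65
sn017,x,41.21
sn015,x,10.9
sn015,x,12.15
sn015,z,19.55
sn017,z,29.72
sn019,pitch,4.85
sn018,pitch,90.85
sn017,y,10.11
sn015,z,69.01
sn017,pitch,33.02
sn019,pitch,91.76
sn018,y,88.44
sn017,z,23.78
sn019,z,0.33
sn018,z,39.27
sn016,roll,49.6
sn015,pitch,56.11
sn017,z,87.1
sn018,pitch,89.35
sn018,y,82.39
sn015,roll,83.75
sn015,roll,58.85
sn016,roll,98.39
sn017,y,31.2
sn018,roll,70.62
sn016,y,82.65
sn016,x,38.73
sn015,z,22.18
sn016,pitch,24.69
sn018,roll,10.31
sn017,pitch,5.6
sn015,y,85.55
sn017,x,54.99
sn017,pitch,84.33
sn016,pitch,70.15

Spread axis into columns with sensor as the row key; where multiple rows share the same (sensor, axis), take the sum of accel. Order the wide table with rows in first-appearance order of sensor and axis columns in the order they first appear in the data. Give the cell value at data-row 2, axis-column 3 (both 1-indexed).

121.06

With rows in first-appearance order of sensor, row 2 is sensor=sn018. axis columns in first-appearance order: y, z, roll, x, pitch; column 3 is roll.
Long rows with sensor=sn018, axis=roll: 40.13 + 70.62 + 10.31 = 121.06.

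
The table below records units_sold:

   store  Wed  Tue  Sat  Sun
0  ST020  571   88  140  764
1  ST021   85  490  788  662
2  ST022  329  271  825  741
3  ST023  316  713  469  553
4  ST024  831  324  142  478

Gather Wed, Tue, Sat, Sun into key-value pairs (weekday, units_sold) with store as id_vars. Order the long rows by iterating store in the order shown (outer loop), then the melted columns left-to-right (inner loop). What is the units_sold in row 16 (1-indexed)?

553

20 rows total (5 × 4). Row 16: index ⌊(16-1)/4⌋ = 3 into store → ST023; (16-1) mod 4 = 3 into the melted columns → Sun.
So row 16 is (ST023, Sun, 553); units_sold = 553.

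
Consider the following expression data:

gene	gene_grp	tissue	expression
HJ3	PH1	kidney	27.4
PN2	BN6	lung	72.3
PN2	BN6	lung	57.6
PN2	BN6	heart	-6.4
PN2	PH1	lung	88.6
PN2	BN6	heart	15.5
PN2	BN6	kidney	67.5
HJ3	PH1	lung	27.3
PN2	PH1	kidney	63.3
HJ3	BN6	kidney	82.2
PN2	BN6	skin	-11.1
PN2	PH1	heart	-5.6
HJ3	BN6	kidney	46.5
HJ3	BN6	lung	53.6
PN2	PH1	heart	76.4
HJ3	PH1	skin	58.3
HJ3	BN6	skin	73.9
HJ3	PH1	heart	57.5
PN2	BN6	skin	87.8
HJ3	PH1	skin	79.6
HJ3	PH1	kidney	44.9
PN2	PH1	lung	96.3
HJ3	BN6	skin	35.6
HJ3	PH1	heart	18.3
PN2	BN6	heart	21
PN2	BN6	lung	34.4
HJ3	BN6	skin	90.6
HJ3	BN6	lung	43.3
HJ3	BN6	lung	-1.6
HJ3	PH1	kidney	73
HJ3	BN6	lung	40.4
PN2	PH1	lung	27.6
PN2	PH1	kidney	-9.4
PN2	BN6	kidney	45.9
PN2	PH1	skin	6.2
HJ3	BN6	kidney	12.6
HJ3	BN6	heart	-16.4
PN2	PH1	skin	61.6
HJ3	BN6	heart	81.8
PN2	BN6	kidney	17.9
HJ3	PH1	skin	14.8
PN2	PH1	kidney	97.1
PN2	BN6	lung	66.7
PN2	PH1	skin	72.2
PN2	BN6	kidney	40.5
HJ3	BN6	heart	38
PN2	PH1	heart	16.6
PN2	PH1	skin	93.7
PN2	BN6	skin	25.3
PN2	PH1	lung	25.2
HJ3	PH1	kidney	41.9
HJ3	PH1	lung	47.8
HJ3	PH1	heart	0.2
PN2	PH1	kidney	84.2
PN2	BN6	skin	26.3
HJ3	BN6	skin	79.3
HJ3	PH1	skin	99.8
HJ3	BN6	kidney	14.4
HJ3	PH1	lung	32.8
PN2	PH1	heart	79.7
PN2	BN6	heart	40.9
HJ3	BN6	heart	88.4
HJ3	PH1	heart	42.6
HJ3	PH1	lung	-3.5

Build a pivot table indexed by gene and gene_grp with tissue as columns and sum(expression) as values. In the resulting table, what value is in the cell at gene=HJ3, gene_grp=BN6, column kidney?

Rows with gene=HJ3, gene_grp=BN6 and tissue=kidney: expression values are 82.2, 46.5, 12.6, 14.4.
82.2 + 46.5 + 12.6 + 14.4 = 155.7.

155.7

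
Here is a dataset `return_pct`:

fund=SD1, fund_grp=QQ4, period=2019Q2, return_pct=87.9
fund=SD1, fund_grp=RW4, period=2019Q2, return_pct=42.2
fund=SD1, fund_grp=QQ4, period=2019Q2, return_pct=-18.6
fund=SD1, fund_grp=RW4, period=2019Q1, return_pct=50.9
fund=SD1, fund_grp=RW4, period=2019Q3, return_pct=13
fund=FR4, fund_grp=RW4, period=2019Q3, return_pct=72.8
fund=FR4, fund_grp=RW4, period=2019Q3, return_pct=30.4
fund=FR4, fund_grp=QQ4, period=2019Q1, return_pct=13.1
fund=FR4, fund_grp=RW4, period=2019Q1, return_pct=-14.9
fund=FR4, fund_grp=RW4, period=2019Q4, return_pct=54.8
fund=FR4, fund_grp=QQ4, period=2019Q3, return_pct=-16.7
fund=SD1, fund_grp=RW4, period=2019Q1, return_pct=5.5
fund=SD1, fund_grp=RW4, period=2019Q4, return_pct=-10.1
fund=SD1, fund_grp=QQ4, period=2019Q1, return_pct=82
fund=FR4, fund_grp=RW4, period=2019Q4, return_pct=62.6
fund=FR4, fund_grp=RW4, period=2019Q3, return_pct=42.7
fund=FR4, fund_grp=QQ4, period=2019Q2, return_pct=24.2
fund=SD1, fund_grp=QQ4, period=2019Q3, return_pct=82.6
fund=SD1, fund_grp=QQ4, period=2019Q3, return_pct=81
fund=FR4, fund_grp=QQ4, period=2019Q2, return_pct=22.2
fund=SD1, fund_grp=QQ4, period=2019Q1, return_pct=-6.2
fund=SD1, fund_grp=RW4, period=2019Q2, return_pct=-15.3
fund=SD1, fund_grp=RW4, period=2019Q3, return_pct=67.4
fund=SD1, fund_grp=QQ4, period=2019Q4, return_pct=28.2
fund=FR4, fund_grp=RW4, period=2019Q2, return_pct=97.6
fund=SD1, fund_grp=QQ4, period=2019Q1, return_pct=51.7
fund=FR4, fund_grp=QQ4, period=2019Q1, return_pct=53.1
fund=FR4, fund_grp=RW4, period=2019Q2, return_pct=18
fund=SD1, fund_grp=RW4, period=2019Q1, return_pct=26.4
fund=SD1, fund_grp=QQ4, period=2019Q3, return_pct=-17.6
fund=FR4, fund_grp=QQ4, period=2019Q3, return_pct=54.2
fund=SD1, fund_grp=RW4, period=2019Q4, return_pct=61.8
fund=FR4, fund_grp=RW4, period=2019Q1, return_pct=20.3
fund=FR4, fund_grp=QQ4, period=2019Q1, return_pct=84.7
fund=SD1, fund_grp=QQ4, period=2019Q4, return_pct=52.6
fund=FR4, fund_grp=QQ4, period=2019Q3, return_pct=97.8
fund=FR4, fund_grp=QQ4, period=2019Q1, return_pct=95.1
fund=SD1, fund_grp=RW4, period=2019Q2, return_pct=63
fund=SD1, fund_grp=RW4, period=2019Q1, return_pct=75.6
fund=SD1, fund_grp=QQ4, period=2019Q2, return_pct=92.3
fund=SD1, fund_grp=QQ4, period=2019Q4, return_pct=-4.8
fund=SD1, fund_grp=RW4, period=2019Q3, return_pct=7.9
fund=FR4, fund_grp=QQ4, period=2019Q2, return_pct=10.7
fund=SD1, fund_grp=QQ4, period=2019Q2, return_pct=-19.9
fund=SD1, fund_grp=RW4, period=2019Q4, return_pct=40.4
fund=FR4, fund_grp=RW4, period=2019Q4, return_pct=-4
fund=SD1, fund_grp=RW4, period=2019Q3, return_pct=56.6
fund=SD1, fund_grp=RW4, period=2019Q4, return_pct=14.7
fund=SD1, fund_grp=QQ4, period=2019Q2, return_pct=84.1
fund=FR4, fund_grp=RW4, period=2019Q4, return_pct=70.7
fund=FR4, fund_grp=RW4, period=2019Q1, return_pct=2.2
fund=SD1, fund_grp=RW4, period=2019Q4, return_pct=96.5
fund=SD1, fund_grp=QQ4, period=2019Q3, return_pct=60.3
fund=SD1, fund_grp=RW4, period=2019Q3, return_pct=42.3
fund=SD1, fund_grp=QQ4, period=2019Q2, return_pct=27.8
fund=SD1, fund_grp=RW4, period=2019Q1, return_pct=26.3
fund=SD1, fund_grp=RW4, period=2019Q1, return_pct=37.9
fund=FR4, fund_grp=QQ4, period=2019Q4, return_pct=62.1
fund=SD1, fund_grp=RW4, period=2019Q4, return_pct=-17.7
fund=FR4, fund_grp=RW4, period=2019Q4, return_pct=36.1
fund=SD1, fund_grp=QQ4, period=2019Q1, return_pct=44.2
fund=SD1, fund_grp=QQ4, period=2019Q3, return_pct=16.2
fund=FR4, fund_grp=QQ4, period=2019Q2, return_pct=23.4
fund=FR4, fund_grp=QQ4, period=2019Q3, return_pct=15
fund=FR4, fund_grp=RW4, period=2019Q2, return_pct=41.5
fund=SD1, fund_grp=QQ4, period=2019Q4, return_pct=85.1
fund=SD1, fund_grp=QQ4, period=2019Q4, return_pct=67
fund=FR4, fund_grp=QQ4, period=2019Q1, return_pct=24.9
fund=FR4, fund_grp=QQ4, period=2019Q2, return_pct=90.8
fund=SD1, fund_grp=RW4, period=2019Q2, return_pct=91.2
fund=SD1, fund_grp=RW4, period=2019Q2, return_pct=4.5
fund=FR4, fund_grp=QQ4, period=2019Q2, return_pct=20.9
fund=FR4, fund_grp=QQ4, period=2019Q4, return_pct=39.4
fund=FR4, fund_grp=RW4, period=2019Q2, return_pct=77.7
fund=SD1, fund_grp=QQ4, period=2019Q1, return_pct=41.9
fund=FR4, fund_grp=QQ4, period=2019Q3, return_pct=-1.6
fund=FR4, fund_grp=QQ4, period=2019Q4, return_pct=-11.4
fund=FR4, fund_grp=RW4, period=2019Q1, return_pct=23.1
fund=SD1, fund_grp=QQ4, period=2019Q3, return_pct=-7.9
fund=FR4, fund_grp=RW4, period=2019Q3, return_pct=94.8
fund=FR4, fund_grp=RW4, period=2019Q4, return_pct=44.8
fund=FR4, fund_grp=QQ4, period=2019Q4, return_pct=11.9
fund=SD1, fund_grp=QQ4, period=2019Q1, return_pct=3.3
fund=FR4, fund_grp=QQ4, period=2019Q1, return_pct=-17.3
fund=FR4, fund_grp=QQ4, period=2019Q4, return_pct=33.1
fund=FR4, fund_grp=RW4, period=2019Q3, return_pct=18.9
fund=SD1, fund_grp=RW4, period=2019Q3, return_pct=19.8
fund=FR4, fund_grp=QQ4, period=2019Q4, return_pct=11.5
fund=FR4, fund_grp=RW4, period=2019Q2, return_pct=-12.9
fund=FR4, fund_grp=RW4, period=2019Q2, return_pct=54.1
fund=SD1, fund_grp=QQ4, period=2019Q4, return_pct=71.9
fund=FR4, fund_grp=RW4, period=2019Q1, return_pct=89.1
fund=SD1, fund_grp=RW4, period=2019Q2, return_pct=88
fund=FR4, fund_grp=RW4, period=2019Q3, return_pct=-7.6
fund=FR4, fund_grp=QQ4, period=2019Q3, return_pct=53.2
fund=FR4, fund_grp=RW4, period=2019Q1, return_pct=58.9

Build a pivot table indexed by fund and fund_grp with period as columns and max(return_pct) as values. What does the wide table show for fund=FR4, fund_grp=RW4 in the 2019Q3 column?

94.8

Rows with fund=FR4, fund_grp=RW4 and period=2019Q3: return_pct values are 72.8, 30.4, 42.7, 94.8, 18.9, -7.6.
max(72.8, 30.4, 42.7, 94.8, 18.9, -7.6) = 94.8.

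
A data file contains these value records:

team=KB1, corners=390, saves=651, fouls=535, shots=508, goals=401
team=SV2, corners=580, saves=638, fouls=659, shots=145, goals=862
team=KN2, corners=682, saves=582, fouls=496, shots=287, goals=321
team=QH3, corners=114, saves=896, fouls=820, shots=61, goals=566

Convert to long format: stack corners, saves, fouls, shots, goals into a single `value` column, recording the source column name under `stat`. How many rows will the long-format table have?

4 team values × 5 melted columns = 20 rows.

20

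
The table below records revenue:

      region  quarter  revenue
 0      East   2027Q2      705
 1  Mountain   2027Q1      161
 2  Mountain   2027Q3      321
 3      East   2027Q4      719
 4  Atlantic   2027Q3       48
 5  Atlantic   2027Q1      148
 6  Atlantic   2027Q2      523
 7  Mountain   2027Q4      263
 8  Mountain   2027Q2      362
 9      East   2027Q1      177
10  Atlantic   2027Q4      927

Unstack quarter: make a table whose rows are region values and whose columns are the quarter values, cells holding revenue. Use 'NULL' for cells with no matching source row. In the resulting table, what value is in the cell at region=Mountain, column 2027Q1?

The long row with region=Mountain, quarter=2027Q1 has revenue=161.

161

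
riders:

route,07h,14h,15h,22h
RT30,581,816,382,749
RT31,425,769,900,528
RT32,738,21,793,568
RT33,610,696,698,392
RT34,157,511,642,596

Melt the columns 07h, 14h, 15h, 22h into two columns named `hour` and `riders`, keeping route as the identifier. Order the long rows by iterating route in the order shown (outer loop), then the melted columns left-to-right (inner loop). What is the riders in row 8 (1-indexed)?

528

20 rows total (5 × 4). Row 8: index ⌊(8-1)/4⌋ = 1 into route → RT31; (8-1) mod 4 = 3 into the melted columns → 22h.
So row 8 is (RT31, 22h, 528); riders = 528.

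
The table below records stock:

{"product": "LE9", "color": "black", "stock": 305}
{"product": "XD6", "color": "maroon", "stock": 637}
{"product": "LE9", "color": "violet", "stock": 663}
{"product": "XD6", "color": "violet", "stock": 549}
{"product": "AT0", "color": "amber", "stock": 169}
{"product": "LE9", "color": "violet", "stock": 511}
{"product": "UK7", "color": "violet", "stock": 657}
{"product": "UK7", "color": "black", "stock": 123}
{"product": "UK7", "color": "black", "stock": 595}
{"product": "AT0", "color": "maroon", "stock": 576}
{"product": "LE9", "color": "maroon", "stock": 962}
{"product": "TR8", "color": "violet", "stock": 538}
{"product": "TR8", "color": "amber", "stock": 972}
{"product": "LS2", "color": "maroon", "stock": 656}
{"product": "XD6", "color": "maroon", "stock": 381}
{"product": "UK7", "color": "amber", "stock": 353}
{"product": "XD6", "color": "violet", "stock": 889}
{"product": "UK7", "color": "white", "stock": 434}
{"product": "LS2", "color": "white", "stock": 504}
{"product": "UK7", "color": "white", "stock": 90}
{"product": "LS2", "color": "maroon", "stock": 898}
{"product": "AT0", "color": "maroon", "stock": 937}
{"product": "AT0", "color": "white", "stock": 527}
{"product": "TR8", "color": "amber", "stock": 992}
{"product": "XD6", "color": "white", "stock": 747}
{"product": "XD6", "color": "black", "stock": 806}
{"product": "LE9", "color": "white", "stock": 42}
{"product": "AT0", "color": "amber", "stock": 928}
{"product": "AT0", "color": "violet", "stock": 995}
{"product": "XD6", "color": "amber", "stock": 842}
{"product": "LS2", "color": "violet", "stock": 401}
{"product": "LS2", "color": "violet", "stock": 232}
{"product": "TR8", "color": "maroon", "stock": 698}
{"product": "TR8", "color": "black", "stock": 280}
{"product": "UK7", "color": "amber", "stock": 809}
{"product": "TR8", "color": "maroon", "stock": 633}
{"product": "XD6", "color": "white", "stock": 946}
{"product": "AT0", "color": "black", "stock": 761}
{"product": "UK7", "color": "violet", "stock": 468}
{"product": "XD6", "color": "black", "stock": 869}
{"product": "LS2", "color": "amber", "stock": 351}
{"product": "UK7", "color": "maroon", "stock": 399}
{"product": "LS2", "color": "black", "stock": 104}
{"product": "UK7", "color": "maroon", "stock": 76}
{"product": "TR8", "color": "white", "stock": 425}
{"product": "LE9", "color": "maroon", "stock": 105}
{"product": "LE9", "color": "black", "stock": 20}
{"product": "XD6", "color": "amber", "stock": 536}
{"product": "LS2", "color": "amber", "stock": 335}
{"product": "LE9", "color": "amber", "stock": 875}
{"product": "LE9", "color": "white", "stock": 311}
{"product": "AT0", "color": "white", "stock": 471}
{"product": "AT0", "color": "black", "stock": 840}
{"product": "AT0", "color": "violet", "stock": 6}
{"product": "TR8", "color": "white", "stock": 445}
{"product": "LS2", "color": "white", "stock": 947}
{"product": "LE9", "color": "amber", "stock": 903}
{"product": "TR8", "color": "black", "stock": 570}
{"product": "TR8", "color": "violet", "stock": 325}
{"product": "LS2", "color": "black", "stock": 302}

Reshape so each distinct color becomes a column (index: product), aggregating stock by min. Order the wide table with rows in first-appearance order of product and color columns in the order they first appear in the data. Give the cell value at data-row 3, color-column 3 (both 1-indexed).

With rows in first-appearance order of product, row 3 is product=AT0. color columns in first-appearance order: black, maroon, violet, amber, white; column 3 is violet.
Long rows with product=AT0, color=violet: min(995, 6) = 6.

6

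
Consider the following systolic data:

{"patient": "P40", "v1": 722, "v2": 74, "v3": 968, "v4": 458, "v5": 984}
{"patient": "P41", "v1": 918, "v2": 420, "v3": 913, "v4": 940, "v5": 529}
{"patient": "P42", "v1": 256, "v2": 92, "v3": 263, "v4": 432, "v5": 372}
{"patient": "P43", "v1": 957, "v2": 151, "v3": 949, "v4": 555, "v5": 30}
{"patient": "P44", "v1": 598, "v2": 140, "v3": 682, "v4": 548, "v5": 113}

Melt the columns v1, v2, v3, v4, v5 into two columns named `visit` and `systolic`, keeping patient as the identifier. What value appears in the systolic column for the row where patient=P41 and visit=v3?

Unpivoting turns each (patient, wide-column) pair into one long row.
The wide cell at row P41, column v3 holds 913, so the long row (P41, v3) has systolic=913.

913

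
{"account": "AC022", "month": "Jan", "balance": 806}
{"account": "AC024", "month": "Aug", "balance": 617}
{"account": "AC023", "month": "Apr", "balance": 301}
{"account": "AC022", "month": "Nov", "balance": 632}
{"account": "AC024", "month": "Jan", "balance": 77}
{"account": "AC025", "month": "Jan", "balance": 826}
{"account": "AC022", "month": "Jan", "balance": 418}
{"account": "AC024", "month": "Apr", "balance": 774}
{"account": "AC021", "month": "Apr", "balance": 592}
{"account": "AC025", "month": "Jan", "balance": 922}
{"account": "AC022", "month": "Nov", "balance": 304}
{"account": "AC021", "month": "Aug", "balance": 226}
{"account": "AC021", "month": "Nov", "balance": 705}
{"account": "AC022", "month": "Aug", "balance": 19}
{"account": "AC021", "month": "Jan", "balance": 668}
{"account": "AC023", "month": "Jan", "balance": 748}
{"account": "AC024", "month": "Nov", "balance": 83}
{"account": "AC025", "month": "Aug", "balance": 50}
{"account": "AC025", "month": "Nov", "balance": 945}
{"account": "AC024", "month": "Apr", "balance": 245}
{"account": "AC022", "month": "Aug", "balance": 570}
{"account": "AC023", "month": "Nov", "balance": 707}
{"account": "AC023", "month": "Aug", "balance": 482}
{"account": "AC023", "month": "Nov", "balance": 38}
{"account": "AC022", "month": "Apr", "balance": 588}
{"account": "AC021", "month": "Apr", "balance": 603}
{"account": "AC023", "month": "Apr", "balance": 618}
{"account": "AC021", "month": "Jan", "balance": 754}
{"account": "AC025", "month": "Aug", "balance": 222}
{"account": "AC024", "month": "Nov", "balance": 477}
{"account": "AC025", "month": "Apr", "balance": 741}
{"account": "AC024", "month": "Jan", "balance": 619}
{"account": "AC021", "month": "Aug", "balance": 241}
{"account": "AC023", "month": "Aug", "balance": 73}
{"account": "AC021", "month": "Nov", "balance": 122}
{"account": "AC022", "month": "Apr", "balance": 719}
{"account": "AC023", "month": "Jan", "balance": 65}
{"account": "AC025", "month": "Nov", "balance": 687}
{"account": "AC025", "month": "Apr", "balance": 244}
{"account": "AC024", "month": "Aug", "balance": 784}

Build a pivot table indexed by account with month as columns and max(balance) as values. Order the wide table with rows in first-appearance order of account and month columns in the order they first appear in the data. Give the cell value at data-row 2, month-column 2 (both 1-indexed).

With rows in first-appearance order of account, row 2 is account=AC024. month columns in first-appearance order: Jan, Aug, Apr, Nov; column 2 is Aug.
Long rows with account=AC024, month=Aug: max(617, 784) = 784.

784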